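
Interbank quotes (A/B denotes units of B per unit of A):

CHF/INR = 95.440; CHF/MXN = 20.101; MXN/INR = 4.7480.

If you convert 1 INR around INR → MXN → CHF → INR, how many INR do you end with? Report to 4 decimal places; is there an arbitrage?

1.0000 (no arbitrage)

Around INR → MXN → CHF → INR: 1 ÷ 4.7480 ÷ 20.101 × 95.440 = 1.000005
Product ≈ 1 (deviation 0.000%, within rounding noise).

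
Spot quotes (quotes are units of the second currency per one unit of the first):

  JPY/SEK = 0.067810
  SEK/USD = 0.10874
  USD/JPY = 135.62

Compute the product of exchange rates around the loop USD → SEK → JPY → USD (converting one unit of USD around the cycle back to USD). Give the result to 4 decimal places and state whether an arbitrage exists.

1.0000 (no arbitrage)

Around USD → SEK → JPY → USD: 1 ÷ 0.10874 ÷ 0.067810 ÷ 135.62 = 0.999984
Product ≈ 1 (deviation 0.002%, within rounding noise).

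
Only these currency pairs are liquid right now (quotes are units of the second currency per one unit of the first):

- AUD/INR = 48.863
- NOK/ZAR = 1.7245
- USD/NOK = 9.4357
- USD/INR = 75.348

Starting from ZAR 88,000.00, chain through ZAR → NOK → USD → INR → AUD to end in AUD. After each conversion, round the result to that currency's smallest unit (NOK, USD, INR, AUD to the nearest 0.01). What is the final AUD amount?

ZAR 88,000.00 ÷ 1.7245 = NOK 51,029.28
NOK 51,029.28 ÷ 9.4357 = USD 5,408.11
USD 5,408.11 × 75.348 = INR 407,490.27
INR 407,490.27 ÷ 48.863 = AUD 8,339.44

AUD 8,339.44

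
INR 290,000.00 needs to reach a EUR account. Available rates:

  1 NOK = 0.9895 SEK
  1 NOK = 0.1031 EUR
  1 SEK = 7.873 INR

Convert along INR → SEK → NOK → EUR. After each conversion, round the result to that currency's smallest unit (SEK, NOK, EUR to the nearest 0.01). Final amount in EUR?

INR 290,000.00 ÷ 7.873 = SEK 36,834.75
SEK 36,834.75 ÷ 0.9895 = NOK 37,225.62
NOK 37,225.62 × 0.1031 = EUR 3,837.96

EUR 3,837.96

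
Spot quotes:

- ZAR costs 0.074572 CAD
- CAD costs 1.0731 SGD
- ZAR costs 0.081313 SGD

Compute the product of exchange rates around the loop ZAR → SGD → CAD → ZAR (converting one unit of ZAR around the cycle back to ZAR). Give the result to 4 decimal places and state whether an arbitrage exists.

Around ZAR → SGD → CAD → ZAR: 1 × 0.081313 ÷ 1.0731 ÷ 0.074572 = 1.016118
Product > 1; profitable direction is ZAR → SGD → CAD → ZAR.

1.0161 (arbitrage exists)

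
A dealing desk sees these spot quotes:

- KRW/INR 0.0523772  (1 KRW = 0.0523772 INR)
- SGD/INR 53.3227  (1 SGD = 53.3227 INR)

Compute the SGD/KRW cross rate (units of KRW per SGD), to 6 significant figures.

SGD/KRW = 1018.05

1 SGD × 53.3227 = 53.3227 INR
53.3227 INR ÷ 0.0523772 = 1018.05 KRW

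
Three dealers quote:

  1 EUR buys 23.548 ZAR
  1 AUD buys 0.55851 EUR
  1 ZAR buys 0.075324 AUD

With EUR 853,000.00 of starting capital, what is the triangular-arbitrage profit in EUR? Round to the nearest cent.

Profit: EUR 8,054.57

Profitable loop is EUR → AUD → ZAR → EUR:
EUR 853,000.00 ÷ 0.55851 = AUD 1,527,277.94
AUD 1,527,277.94 ÷ 0.075324 = ZAR 20,276,113.00
ZAR 20,276,113.00 ÷ 23.548 = EUR 861,054.57
Profit = EUR 861,054.57 − EUR 853,000.00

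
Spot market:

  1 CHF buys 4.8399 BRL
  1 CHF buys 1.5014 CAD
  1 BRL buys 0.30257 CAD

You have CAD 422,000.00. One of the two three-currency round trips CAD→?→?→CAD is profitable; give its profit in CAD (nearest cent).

Profit: CAD 10,659.86

Profitable loop is CAD → BRL → CHF → CAD:
CAD 422,000.00 ÷ 0.30257 = BRL 1,394,718.58
BRL 1,394,718.58 ÷ 4.8399 = CHF 288,170.95
CHF 288,170.95 × 1.5014 = CAD 432,659.86
Profit = CAD 432,659.86 − CAD 422,000.00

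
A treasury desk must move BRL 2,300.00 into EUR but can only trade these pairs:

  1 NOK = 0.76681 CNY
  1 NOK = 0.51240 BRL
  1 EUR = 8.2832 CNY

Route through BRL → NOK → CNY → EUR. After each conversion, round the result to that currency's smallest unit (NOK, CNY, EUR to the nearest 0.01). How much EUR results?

EUR 415.54

BRL 2,300.00 ÷ 0.51240 = NOK 4,488.68
NOK 4,488.68 × 0.76681 = CNY 3,441.96
CNY 3,441.96 ÷ 8.2832 = EUR 415.54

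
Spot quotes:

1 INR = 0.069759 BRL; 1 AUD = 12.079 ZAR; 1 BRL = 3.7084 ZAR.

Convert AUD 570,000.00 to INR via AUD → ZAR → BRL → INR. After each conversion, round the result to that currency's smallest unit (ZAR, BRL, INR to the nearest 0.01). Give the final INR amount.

AUD 570,000.00 × 12.079 = ZAR 6,885,030.00
ZAR 6,885,030.00 ÷ 3.7084 = BRL 1,856,603.93
BRL 1,856,603.93 ÷ 0.069759 = INR 26,614,543.36

INR 26,614,543.36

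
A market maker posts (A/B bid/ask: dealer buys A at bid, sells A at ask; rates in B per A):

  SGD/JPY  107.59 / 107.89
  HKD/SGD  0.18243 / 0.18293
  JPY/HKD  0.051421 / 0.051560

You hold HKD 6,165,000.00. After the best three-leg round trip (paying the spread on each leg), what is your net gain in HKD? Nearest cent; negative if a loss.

Best loop HKD → SGD → JPY → HKD:
HKD 6,165,000.00 × 0.18243 (sell HKD at bid) = SGD 1,124,680.95
SGD 1,124,680.95 × 107.59 (sell SGD at bid) = JPY 121,004,423
JPY 121,004,423 × 0.051421 (sell JPY at bid) = HKD 6,222,168.46

Net profit: HKD 57,168.46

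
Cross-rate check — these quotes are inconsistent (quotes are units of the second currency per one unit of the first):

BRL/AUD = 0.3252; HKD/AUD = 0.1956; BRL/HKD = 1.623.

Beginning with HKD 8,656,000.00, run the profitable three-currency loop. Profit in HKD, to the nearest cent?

Profitable loop is HKD → BRL → AUD → HKD:
HKD 8,656,000.00 ÷ 1.623 = BRL 5,333,333.33
BRL 5,333,333.33 × 0.3252 = AUD 1,734,400.00
AUD 1,734,400.00 ÷ 0.1956 = HKD 8,867,075.66
Profit = HKD 8,867,075.66 − HKD 8,656,000.00

Profit: HKD 211,075.66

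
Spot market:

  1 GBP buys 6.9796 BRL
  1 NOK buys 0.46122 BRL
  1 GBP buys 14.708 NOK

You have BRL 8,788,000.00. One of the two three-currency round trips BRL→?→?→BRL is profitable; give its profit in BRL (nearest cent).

Profitable loop is BRL → NOK → GBP → BRL:
BRL 8,788,000.00 ÷ 0.46122 = NOK 19,053,813.80
NOK 19,053,813.80 ÷ 14.708 = GBP 1,295,472.79
GBP 1,295,472.79 × 6.9796 = BRL 9,041,881.89
Profit = BRL 9,041,881.89 − BRL 8,788,000.00

Profit: BRL 253,881.89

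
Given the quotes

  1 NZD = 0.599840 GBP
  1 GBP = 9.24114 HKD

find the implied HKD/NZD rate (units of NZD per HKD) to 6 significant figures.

HKD/NZD = 0.180401

1 HKD ÷ 9.24114 = 0.108212 GBP
0.108212 GBP ÷ 0.599840 = 0.180401 NZD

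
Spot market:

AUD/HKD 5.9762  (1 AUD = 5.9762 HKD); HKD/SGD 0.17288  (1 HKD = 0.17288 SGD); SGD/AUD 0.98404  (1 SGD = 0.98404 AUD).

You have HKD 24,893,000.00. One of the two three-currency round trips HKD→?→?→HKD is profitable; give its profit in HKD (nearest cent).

Profit: HKD 415,119.04

Profitable loop is HKD → SGD → AUD → HKD:
HKD 24,893,000.00 × 0.17288 = SGD 4,303,501.84
SGD 4,303,501.84 × 0.98404 = AUD 4,234,817.95
AUD 4,234,817.95 × 5.9762 = HKD 25,308,119.04
Profit = HKD 25,308,119.04 − HKD 24,893,000.00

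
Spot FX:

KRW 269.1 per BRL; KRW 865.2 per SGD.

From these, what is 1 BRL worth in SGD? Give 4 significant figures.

BRL/SGD = 0.3110

1 BRL × 269.1 = 269.1 KRW
269.1 KRW ÷ 865.2 = 0.311026 SGD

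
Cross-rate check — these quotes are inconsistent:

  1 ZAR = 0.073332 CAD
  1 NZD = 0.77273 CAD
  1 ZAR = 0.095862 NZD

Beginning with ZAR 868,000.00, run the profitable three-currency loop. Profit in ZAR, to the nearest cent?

Profit: ZAR 8,799.82

Profitable loop is ZAR → NZD → CAD → ZAR:
ZAR 868,000.00 × 0.095862 = NZD 83,208.22
NZD 83,208.22 × 0.77273 = CAD 64,297.48
CAD 64,297.48 ÷ 0.073332 = ZAR 876,799.82
Profit = ZAR 876,799.82 − ZAR 868,000.00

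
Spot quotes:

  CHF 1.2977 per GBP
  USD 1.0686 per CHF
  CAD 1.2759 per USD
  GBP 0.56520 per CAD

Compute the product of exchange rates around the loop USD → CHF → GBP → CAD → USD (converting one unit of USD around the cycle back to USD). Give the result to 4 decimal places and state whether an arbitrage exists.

Around USD → CHF → GBP → CAD → USD: 1 ÷ 1.0686 ÷ 1.2977 ÷ 0.56520 ÷ 1.2759 = 0.999981
Product ≈ 1 (deviation 0.002%, within rounding noise).

1.0000 (no arbitrage)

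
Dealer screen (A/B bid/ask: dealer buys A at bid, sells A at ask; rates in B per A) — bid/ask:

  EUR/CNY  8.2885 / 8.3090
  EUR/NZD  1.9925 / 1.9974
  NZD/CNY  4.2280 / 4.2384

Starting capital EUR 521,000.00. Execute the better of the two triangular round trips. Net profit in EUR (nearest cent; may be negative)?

Net profit: EUR 7,229.04

Best loop EUR → NZD → CNY → EUR:
EUR 521,000.00 × 1.9925 (sell EUR at bid) = NZD 1,038,092.50
NZD 1,038,092.50 × 4.2280 (sell NZD at bid) = CNY 4,389,055.09
CNY 4,389,055.09 ÷ 8.3090 (buy EUR at ask) = EUR 528,229.04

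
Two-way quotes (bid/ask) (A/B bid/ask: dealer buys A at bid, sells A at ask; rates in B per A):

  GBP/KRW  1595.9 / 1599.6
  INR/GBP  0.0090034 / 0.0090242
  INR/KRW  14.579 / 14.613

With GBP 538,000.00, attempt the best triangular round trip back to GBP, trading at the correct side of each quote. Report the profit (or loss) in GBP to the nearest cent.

Best loop GBP → INR → KRW → GBP:
GBP 538,000.00 ÷ 0.0090242 (buy INR at ask) = INR 59,617,473.02
INR 59,617,473.02 × 14.579 (sell INR at bid) = KRW 869,163,139
KRW 869,163,139 ÷ 1599.6 (buy GBP at ask) = GBP 543,362.80

Net profit: GBP 5,362.80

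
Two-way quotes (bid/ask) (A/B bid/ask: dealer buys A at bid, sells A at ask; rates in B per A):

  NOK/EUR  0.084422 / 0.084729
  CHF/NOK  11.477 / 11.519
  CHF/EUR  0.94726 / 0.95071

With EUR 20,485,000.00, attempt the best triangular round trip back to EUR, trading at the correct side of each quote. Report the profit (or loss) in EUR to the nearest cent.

Net profit: EUR 392,184.27

Best loop EUR → CHF → NOK → EUR:
EUR 20,485,000.00 ÷ 0.95071 (buy CHF at ask) = CHF 21,547,054.31
CHF 21,547,054.31 × 11.477 (sell CHF at bid) = NOK 247,295,542.28
NOK 247,295,542.28 × 0.084422 (sell NOK at bid) = EUR 20,877,184.27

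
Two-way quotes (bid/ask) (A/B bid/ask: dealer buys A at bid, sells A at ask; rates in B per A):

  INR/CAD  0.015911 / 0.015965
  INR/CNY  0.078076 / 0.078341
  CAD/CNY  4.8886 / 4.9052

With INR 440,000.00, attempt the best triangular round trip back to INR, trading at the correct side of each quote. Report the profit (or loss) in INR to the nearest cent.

Best loop INR → CNY → CAD → INR:
INR 440,000.00 × 0.078076 (sell INR at bid) = CNY 34,353.44
CNY 34,353.44 ÷ 4.9052 (buy CAD at ask) = CAD 7,003.47
CAD 7,003.47 ÷ 0.015965 (buy INR at ask) = INR 438,676.72

Net result: INR -1,323.28 (no profitable arbitrage after spreads)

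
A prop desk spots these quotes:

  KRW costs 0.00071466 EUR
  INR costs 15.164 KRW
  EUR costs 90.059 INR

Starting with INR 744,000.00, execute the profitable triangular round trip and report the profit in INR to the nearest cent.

Profit: INR 18,311.66

Profitable loop is INR → EUR → KRW → INR:
INR 744,000.00 ÷ 90.059 = EUR 8,261.25
EUR 8,261.25 ÷ 0.00071466 = KRW 11,559,694
KRW 11,559,694 ÷ 15.164 = INR 762,311.66
Profit = INR 762,311.66 − INR 744,000.00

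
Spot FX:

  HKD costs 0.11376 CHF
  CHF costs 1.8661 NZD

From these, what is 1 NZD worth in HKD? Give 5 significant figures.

1 NZD ÷ 1.8661 = 0.535877 CHF
0.535877 CHF ÷ 0.11376 = 4.71059 HKD

NZD/HKD = 4.7106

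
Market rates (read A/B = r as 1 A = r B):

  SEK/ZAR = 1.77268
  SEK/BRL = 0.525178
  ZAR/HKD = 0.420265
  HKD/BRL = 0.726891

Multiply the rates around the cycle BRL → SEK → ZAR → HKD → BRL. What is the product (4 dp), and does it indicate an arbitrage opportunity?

Around BRL → SEK → ZAR → HKD → BRL: 1 ÷ 0.525178 × 1.77268 × 0.420265 × 0.726891 = 1.031137
Product > 1; profitable direction is BRL → SEK → ZAR → HKD → BRL.

1.0311 (arbitrage exists)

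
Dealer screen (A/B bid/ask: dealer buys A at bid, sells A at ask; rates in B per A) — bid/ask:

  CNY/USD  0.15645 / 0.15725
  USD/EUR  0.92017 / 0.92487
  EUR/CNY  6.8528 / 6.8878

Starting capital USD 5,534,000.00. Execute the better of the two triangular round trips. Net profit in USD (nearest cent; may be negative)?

Best loop USD → CNY → EUR → USD:
USD 5,534,000.00 ÷ 0.15725 (buy CNY at ask) = CNY 35,192,368.84
CNY 35,192,368.84 ÷ 6.8878 (buy EUR at ask) = EUR 5,109,377.28
EUR 5,109,377.28 ÷ 0.92487 (buy USD at ask) = USD 5,524,427.52

Net result: USD -9,572.48 (no profitable arbitrage after spreads)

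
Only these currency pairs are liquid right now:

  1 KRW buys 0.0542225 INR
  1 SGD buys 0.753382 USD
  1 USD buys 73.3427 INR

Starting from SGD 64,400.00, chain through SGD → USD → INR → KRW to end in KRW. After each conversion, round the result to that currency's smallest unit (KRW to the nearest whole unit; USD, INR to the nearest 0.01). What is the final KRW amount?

SGD 64,400.00 × 0.753382 = USD 48,517.80
USD 48,517.80 × 73.3427 = INR 3,558,426.45
INR 3,558,426.45 ÷ 0.0542225 = KRW 65,626,381

KRW 65,626,381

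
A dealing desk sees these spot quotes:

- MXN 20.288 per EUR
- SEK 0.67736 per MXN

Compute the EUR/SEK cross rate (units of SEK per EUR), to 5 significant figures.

1 EUR × 20.288 = 20.288 MXN
20.288 MXN × 0.67736 = 13.7423 SEK

EUR/SEK = 13.742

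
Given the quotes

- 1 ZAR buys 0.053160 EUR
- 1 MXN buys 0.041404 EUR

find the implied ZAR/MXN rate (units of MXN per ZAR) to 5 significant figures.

1 ZAR × 0.053160 = 0.05316 EUR
0.05316 EUR ÷ 0.041404 = 1.28393 MXN

ZAR/MXN = 1.2839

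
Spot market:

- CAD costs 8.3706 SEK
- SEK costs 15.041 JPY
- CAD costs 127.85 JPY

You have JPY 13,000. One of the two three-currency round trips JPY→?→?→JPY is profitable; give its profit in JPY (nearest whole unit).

Profit: JPY 201

Profitable loop is JPY → SEK → CAD → JPY:
JPY 13,000 ÷ 15.041 = SEK 864.30
SEK 864.30 ÷ 8.3706 = CAD 103.25
CAD 103.25 × 127.85 = JPY 13,201
Profit = JPY 13,201 − JPY 13,000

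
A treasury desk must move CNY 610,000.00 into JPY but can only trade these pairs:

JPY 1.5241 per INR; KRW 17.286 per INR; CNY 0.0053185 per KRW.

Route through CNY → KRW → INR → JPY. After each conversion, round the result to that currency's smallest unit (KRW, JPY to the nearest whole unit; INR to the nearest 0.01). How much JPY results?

JPY 10,112,525

CNY 610,000.00 ÷ 0.0053185 = KRW 114,693,993
KRW 114,693,993 ÷ 17.286 = INR 6,635,080.01
INR 6,635,080.01 × 1.5241 = JPY 10,112,525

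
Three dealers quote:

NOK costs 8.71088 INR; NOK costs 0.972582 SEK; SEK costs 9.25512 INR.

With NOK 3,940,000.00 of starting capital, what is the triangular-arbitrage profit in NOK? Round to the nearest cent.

Profit: NOK 131,387.82

Profitable loop is NOK → SEK → INR → NOK:
NOK 3,940,000.00 × 0.972582 = SEK 3,831,973.08
SEK 3,831,973.08 × 9.25512 = INR 35,465,370.69
INR 35,465,370.69 ÷ 8.71088 = NOK 4,071,387.82
Profit = NOK 4,071,387.82 − NOK 3,940,000.00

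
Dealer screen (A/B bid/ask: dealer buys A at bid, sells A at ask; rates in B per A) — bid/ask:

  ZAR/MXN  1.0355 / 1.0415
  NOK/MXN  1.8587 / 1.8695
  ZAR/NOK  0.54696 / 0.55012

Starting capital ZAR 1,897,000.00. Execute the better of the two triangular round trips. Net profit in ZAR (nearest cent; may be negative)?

Best loop ZAR → MXN → NOK → ZAR:
ZAR 1,897,000.00 × 1.0355 (sell ZAR at bid) = MXN 1,964,343.50
MXN 1,964,343.50 ÷ 1.8695 (buy NOK at ask) = NOK 1,050,732.01
NOK 1,050,732.01 ÷ 0.55012 (buy ZAR at ask) = ZAR 1,910,005.12

Net profit: ZAR 13,005.12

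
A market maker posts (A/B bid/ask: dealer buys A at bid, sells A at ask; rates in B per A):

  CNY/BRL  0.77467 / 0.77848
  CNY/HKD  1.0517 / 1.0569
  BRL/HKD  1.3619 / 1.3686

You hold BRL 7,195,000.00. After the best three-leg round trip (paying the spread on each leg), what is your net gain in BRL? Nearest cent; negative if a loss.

Best loop BRL → HKD → CNY → BRL:
BRL 7,195,000.00 × 1.3619 (sell BRL at bid) = HKD 9,798,870.50
HKD 9,798,870.50 ÷ 1.0569 (buy CNY at ask) = CNY 9,271,331.72
CNY 9,271,331.72 × 0.77467 (sell CNY at bid) = BRL 7,182,222.55

Net result: BRL -12,777.45 (no profitable arbitrage after spreads)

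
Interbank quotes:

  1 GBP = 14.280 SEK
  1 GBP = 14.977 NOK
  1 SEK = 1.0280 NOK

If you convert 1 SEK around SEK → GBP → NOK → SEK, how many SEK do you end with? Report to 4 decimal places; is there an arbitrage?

Around SEK → GBP → NOK → SEK: 1 ÷ 14.280 × 14.977 ÷ 1.0280 = 1.020243
Product > 1; profitable direction is SEK → GBP → NOK → SEK.

1.0202 (arbitrage exists)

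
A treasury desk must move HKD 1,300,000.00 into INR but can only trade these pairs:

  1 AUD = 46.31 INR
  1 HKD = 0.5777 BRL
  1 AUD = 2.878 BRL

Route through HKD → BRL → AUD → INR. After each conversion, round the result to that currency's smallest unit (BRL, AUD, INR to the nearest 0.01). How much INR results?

HKD 1,300,000.00 × 0.5777 = BRL 751,010.00
BRL 751,010.00 ÷ 2.878 = AUD 260,948.58
AUD 260,948.58 × 46.31 = INR 12,084,528.74

INR 12,084,528.74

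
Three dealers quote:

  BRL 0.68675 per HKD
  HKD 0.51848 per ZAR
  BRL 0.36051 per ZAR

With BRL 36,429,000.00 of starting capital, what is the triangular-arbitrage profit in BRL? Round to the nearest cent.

Profit: BRL 454,649.73

Profitable loop is BRL → HKD → ZAR → BRL:
BRL 36,429,000.00 ÷ 0.68675 = HKD 53,045,504.19
HKD 53,045,504.19 ÷ 0.51848 = ZAR 102,309,643.93
ZAR 102,309,643.93 × 0.36051 = BRL 36,883,649.73
Profit = BRL 36,883,649.73 − BRL 36,429,000.00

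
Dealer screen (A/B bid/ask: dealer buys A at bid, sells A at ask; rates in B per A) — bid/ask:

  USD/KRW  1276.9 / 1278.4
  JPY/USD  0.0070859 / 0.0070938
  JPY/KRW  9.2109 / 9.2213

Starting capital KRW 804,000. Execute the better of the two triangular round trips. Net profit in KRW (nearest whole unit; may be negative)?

Best loop KRW → USD → JPY → KRW:
KRW 804,000 ÷ 1278.4 (buy USD at ask) = USD 628.91
USD 628.91 ÷ 0.0070938 (buy JPY at ask) = JPY 88,656
JPY 88,656 × 9.2109 (sell JPY at bid) = KRW 816,606

Net profit: KRW 12,606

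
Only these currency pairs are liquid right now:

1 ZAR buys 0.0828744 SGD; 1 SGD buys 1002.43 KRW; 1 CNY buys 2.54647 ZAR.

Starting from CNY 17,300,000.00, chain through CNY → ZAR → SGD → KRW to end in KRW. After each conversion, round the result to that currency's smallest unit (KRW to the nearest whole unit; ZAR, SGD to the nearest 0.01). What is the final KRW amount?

KRW 3,659,814,892

CNY 17,300,000.00 × 2.54647 = ZAR 44,053,931.00
ZAR 44,053,931.00 × 0.0828744 = SGD 3,650,943.10
SGD 3,650,943.10 × 1002.43 = KRW 3,659,814,892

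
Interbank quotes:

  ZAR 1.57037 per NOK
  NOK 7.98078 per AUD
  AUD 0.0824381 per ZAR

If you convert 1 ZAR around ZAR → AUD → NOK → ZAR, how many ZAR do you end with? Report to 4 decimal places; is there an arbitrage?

Around ZAR → AUD → NOK → ZAR: 1 × 0.0824381 × 7.98078 × 1.57037 = 1.033178
Product > 1; profitable direction is ZAR → AUD → NOK → ZAR.

1.0332 (arbitrage exists)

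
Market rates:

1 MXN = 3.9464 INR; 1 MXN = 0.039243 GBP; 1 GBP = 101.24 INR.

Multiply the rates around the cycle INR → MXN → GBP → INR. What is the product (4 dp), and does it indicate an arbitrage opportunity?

1.0067 (arbitrage exists)

Around INR → MXN → GBP → INR: 1 ÷ 3.9464 × 0.039243 × 101.24 = 1.006731
Product > 1; profitable direction is INR → MXN → GBP → INR.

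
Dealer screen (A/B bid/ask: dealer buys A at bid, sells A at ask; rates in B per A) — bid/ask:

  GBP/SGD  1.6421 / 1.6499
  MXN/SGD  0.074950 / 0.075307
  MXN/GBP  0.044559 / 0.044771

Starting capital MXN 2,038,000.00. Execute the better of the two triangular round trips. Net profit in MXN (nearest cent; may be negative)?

Best loop MXN → SGD → GBP → MXN:
MXN 2,038,000.00 × 0.074950 (sell MXN at bid) = SGD 152,748.10
SGD 152,748.10 ÷ 1.6499 (buy GBP at ask) = GBP 92,580.22
GBP 92,580.22 ÷ 0.044771 (buy MXN at ask) = MXN 2,067,861.27

Net profit: MXN 29,861.27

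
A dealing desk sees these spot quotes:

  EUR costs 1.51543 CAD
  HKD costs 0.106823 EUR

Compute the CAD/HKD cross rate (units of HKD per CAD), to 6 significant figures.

CAD/HKD = 6.17731

1 CAD ÷ 1.51543 = 0.659879 EUR
0.659879 EUR ÷ 0.106823 = 6.17731 HKD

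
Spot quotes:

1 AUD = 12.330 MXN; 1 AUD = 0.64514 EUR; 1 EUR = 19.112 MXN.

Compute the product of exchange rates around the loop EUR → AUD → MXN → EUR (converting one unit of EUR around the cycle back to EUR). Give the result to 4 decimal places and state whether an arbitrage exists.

Around EUR → AUD → MXN → EUR: 1 ÷ 0.64514 × 12.330 ÷ 19.112 = 1.000007
Product ≈ 1 (deviation 0.001%, within rounding noise).

1.0000 (no arbitrage)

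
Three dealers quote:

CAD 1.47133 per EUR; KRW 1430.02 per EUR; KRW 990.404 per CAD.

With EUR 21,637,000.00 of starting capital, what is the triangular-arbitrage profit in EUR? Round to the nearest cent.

Profitable loop is EUR → CAD → KRW → EUR:
EUR 21,637,000.00 × 1.47133 = CAD 31,835,167.21
CAD 31,835,167.21 × 990.404 = KRW 31,529,676,945
KRW 31,529,676,945 ÷ 1430.02 = EUR 22,048,416.77
Profit = EUR 22,048,416.77 − EUR 21,637,000.00

Profit: EUR 411,416.77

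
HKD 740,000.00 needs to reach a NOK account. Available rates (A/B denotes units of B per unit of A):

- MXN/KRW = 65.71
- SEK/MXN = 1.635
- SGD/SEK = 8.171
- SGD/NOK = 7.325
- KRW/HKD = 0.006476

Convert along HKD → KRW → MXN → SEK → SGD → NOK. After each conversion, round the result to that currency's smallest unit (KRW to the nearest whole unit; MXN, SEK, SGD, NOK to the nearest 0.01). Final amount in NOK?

HKD 740,000.00 ÷ 0.006476 = KRW 114,268,067
KRW 114,268,067 ÷ 65.71 = MXN 1,738,975.30
MXN 1,738,975.30 ÷ 1.635 = SEK 1,063,593.46
SEK 1,063,593.46 ÷ 8.171 = SGD 130,166.87
SGD 130,166.87 × 7.325 = NOK 953,472.32

NOK 953,472.32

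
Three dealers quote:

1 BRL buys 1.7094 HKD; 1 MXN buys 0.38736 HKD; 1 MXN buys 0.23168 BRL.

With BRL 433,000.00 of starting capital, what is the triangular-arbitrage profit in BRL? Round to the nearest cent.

Profitable loop is BRL → HKD → MXN → BRL:
BRL 433,000.00 × 1.7094 = HKD 740,170.20
HKD 740,170.20 ÷ 0.38736 = MXN 1,910,807.00
MXN 1,910,807.00 × 0.23168 = BRL 442,695.77
Profit = BRL 442,695.77 − BRL 433,000.00

Profit: BRL 9,695.77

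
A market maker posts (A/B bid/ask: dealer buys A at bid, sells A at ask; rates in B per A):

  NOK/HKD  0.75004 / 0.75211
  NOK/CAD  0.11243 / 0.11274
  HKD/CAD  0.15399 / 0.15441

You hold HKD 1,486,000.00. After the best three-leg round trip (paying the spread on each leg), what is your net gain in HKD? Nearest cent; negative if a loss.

Net profit: HKD 36,361.26

Best loop HKD → CAD → NOK → HKD:
HKD 1,486,000.00 × 0.15399 (sell HKD at bid) = CAD 228,829.14
CAD 228,829.14 ÷ 0.11274 (buy NOK at ask) = NOK 2,029,706.76
NOK 2,029,706.76 × 0.75004 (sell NOK at bid) = HKD 1,522,361.26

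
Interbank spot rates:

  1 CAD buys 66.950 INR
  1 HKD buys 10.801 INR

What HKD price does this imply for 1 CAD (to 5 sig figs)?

CAD/HKD = 6.1985

1 CAD × 66.950 = 66.95 INR
66.95 INR ÷ 10.801 = 6.1985 HKD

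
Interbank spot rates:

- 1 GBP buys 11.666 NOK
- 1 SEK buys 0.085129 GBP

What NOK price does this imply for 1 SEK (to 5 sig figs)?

SEK/NOK = 0.99311

1 SEK × 0.085129 = 0.085129 GBP
0.085129 GBP × 11.666 = 0.993115 NOK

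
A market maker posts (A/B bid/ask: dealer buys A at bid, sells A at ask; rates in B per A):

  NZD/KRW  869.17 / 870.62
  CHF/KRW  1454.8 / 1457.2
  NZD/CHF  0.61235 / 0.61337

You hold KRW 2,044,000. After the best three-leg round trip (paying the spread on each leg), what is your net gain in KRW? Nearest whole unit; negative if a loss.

Net profit: KRW 47,487

Best loop KRW → NZD → CHF → KRW:
KRW 2,044,000 ÷ 870.62 (buy NZD at ask) = NZD 2,347.75
NZD 2,347.75 × 0.61235 (sell NZD at bid) = CHF 1,437.65
CHF 1,437.65 × 1454.8 (sell CHF at bid) = KRW 2,091,487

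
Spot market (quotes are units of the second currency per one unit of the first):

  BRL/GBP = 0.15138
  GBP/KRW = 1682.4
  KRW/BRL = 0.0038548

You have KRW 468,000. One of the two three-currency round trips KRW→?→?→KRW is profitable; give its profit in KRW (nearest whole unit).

Profit: KRW 8,701

Profitable loop is KRW → GBP → BRL → KRW:
KRW 468,000 ÷ 1682.4 = GBP 278.17
GBP 278.17 ÷ 0.15138 = BRL 1,837.59
BRL 1,837.59 ÷ 0.0038548 = KRW 476,701
Profit = KRW 476,701 − KRW 468,000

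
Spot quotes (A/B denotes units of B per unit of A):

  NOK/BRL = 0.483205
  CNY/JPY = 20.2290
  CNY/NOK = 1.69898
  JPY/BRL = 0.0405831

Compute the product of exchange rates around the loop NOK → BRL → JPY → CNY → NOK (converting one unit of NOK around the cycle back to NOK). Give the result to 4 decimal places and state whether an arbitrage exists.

Around NOK → BRL → JPY → CNY → NOK: 1 × 0.483205 ÷ 0.0405831 ÷ 20.2290 × 1.69898 = 1.000000
Product ≈ 1 (deviation 0.000%, within rounding noise).

1.0000 (no arbitrage)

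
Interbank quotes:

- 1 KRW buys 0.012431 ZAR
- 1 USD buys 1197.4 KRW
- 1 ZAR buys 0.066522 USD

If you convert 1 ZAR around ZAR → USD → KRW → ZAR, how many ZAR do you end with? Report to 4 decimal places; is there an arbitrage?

0.9902 (arbitrage exists)

Around ZAR → USD → KRW → ZAR: 1 × 0.066522 × 1197.4 × 0.012431 = 0.990172
Product < 1; profitable direction is ZAR → KRW → USD → ZAR.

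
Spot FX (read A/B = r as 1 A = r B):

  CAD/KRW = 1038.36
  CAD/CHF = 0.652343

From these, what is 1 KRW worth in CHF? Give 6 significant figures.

1 KRW ÷ 1038.36 = 0.000963057 CAD
0.000963057 CAD × 0.652343 = 0.000628244 CHF

KRW/CHF = 0.000628244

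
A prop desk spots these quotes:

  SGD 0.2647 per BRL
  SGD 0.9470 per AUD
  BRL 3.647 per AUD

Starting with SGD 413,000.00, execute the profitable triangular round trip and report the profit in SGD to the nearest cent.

Profitable loop is SGD → AUD → BRL → SGD:
SGD 413,000.00 ÷ 0.9470 = AUD 436,114.04
AUD 436,114.04 × 3.647 = BRL 1,590,507.92
BRL 1,590,507.92 × 0.2647 = SGD 421,007.45
Profit = SGD 421,007.45 − SGD 413,000.00

Profit: SGD 8,007.45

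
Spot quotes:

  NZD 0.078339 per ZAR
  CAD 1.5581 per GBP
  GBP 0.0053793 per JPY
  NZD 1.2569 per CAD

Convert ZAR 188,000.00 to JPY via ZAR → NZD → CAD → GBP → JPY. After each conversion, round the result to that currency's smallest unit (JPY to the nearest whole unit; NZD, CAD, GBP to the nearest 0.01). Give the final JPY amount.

ZAR 188,000.00 × 0.078339 = NZD 14,727.73
NZD 14,727.73 ÷ 1.2569 = CAD 11,717.50
CAD 11,717.50 ÷ 1.5581 = GBP 7,520.38
GBP 7,520.38 ÷ 0.0053793 = JPY 1,398,022

JPY 1,398,022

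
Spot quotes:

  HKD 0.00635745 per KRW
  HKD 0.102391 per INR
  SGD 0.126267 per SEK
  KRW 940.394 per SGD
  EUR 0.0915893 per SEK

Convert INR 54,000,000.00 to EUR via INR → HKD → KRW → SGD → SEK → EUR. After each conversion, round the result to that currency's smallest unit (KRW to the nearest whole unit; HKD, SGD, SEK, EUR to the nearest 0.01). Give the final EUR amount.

EUR 670,837.94

INR 54,000,000.00 × 0.102391 = HKD 5,529,114.00
HKD 5,529,114.00 ÷ 0.00635745 = KRW 869,706,250
KRW 869,706,250 ÷ 940.394 = SGD 924,831.77
SGD 924,831.77 ÷ 0.126267 = SEK 7,324,413.90
SEK 7,324,413.90 × 0.0915893 = EUR 670,837.94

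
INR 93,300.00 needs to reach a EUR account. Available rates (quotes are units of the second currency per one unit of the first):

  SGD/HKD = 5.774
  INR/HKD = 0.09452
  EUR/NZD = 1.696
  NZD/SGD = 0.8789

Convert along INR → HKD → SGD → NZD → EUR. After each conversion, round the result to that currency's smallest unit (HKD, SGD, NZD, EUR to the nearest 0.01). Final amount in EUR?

INR 93,300.00 × 0.09452 = HKD 8,818.72
HKD 8,818.72 ÷ 5.774 = SGD 1,527.32
SGD 1,527.32 ÷ 0.8789 = NZD 1,737.76
NZD 1,737.76 ÷ 1.696 = EUR 1,024.62

EUR 1,024.62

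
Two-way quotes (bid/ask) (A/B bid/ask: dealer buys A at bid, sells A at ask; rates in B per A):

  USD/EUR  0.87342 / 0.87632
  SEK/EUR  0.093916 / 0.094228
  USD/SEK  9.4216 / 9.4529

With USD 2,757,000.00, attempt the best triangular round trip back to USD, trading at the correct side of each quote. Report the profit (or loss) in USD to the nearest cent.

Best loop USD → SEK → EUR → USD:
USD 2,757,000.00 × 9.4216 (sell USD at bid) = SEK 25,975,351.20
SEK 25,975,351.20 × 0.093916 (sell SEK at bid) = EUR 2,439,501.08
EUR 2,439,501.08 ÷ 0.87632 (buy USD at ask) = USD 2,783,801.67

Net profit: USD 26,801.67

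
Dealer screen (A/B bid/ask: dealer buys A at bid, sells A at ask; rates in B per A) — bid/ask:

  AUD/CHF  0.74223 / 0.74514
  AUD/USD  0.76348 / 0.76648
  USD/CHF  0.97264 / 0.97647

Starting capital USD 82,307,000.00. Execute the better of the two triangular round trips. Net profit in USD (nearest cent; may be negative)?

Best loop USD → CHF → AUD → USD:
USD 82,307,000.00 × 0.97264 (sell USD at bid) = CHF 80,055,080.48
CHF 80,055,080.48 ÷ 0.74514 (buy AUD at ask) = AUD 107,436,294.49
AUD 107,436,294.49 × 0.76348 (sell AUD at bid) = USD 82,025,462.12

Net result: USD -281,537.88 (no profitable arbitrage after spreads)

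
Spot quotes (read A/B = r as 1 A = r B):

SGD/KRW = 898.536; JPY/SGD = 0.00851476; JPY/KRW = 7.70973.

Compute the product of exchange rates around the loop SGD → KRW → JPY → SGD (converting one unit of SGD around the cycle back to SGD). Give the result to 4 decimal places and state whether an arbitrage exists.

Around SGD → KRW → JPY → SGD: 1 × 898.536 ÷ 7.70973 × 0.00851476 = 0.992359
Product < 1; profitable direction is SGD → JPY → KRW → SGD.

0.9924 (arbitrage exists)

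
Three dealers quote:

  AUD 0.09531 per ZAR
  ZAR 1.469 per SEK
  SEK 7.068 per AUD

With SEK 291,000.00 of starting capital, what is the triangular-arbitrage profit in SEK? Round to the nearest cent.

Profitable loop is SEK → AUD → ZAR → SEK:
SEK 291,000.00 ÷ 7.068 = AUD 41,171.48
AUD 41,171.48 ÷ 0.09531 = ZAR 431,974.37
ZAR 431,974.37 ÷ 1.469 = SEK 294,060.16
Profit = SEK 294,060.16 − SEK 291,000.00

Profit: SEK 3,060.16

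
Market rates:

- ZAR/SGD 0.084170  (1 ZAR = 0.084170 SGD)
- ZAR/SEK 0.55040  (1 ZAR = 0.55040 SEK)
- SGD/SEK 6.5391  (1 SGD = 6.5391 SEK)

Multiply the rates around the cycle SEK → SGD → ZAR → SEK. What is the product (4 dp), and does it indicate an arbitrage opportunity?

Around SEK → SGD → ZAR → SEK: 1 ÷ 6.5391 ÷ 0.084170 × 0.55040 = 1.000007
Product ≈ 1 (deviation 0.001%, within rounding noise).

1.0000 (no arbitrage)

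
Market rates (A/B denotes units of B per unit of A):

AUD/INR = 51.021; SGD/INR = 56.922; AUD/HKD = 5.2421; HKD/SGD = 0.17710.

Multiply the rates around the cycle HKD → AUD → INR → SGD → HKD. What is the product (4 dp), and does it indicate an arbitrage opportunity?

Around HKD → AUD → INR → SGD → HKD: 1 ÷ 5.2421 × 51.021 ÷ 56.922 ÷ 0.17710 = 0.965484
Product < 1; profitable direction is HKD → SGD → INR → AUD → HKD.

0.9655 (arbitrage exists)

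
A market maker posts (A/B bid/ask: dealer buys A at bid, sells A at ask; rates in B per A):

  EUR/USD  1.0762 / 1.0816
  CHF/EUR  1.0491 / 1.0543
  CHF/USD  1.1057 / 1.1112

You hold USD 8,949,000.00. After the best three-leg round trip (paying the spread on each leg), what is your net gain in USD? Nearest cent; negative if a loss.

Best loop USD → CHF → EUR → USD:
USD 8,949,000.00 ÷ 1.1112 (buy CHF at ask) = CHF 8,053,455.72
CHF 8,053,455.72 × 1.0491 (sell CHF at bid) = EUR 8,448,880.40
EUR 8,448,880.40 × 1.0762 (sell EUR at bid) = USD 9,092,685.09

Net profit: USD 143,685.09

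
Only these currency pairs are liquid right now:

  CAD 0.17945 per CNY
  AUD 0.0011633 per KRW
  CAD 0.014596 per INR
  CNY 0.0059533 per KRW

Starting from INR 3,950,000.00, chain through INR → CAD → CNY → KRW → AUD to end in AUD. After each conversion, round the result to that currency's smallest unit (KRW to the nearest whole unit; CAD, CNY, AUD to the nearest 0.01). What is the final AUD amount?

AUD 62,780.02

INR 3,950,000.00 × 0.014596 = CAD 57,654.20
CAD 57,654.20 ÷ 0.17945 = CNY 321,282.81
CNY 321,282.81 ÷ 0.0059533 = KRW 53,967,180
KRW 53,967,180 × 0.0011633 = AUD 62,780.02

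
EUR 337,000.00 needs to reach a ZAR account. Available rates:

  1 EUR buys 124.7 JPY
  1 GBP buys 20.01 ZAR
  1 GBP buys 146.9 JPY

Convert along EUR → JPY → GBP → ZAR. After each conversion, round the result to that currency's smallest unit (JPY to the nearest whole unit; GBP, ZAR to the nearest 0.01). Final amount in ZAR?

ZAR 5,724,290.31

EUR 337,000.00 × 124.7 = JPY 42,023,900
JPY 42,023,900 ÷ 146.9 = GBP 286,071.48
GBP 286,071.48 × 20.01 = ZAR 5,724,290.31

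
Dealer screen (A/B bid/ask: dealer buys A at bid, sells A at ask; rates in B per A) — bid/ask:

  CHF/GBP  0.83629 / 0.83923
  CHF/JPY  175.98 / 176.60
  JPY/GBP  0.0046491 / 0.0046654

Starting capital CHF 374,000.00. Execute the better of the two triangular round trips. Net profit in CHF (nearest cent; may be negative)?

Net profit: CHF 5,619.86

Best loop CHF → GBP → JPY → CHF:
CHF 374,000.00 × 0.83629 (sell CHF at bid) = GBP 312,772.46
GBP 312,772.46 ÷ 0.0046654 (buy JPY at ask) = JPY 67,040,867
JPY 67,040,867 ÷ 176.60 (buy CHF at ask) = CHF 379,619.86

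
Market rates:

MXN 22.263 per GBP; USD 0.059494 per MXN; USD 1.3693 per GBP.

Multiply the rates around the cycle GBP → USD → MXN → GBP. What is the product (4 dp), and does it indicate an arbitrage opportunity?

Around GBP → USD → MXN → GBP: 1 × 1.3693 ÷ 0.059494 ÷ 22.263 = 1.033812
Product > 1; profitable direction is GBP → USD → MXN → GBP.

1.0338 (arbitrage exists)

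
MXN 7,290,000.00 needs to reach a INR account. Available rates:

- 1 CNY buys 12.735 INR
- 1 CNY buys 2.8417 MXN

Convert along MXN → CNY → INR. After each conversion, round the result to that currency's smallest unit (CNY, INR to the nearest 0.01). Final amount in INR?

MXN 7,290,000.00 ÷ 2.8417 = CNY 2,565,365.80
CNY 2,565,365.80 × 12.735 = INR 32,669,933.46

INR 32,669,933.46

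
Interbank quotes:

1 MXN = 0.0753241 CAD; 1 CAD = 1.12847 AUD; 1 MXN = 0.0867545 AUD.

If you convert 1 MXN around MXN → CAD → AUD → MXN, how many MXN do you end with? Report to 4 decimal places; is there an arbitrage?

Around MXN → CAD → AUD → MXN: 1 × 0.0753241 × 1.12847 ÷ 0.0867545 = 0.979788
Product < 1; profitable direction is MXN → AUD → CAD → MXN.

0.9798 (arbitrage exists)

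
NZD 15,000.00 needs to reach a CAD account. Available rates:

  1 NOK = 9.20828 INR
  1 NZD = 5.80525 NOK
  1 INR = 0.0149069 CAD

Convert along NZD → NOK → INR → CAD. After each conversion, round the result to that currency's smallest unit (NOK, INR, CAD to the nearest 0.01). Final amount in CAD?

NZD 15,000.00 × 5.80525 = NOK 87,078.75
NOK 87,078.75 × 9.20828 = INR 801,845.51
INR 801,845.51 × 0.0149069 = CAD 11,953.03

CAD 11,953.03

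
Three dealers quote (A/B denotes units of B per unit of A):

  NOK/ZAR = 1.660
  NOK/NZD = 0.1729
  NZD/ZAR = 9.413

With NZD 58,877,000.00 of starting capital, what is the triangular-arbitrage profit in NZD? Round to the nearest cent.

Profitable loop is NZD → NOK → ZAR → NZD:
NZD 58,877,000.00 ÷ 0.1729 = NOK 340,526,315.79
NOK 340,526,315.79 × 1.660 = ZAR 565,273,684.21
ZAR 565,273,684.21 ÷ 9.413 = NZD 60,052,447.06
Profit = NZD 60,052,447.06 − NZD 58,877,000.00

Profit: NZD 1,175,447.06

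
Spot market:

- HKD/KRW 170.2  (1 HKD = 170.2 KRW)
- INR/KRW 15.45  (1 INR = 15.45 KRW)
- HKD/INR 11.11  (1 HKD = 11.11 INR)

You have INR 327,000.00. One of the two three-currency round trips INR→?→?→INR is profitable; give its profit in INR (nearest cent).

Profit: INR 2,784.88

Profitable loop is INR → KRW → HKD → INR:
INR 327,000.00 × 15.45 = KRW 5,052,150
KRW 5,052,150 ÷ 170.2 = HKD 29,683.61
HKD 29,683.61 × 11.11 = INR 329,784.88
Profit = INR 329,784.88 − INR 327,000.00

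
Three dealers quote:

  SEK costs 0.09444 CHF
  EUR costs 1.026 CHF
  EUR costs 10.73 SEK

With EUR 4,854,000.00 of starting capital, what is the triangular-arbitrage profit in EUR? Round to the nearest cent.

Profitable loop is EUR → CHF → SEK → EUR:
EUR 4,854,000.00 × 1.026 = CHF 4,980,204.00
CHF 4,980,204.00 ÷ 0.09444 = SEK 52,734,053.37
SEK 52,734,053.37 ÷ 10.73 = EUR 4,914,636.85
Profit = EUR 4,914,636.85 − EUR 4,854,000.00

Profit: EUR 60,636.85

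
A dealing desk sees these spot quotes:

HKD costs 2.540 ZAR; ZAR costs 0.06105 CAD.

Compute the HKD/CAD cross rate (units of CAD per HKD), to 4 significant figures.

1 HKD × 2.540 = 2.54 ZAR
2.54 ZAR × 0.06105 = 0.155067 CAD

HKD/CAD = 0.1551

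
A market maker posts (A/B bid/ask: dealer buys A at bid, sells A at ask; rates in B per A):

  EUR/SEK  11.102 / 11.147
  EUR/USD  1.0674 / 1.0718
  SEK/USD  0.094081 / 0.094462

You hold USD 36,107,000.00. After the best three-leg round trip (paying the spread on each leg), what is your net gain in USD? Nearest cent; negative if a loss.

Best loop USD → SEK → EUR → USD:
USD 36,107,000.00 ÷ 0.094462 (buy SEK at ask) = SEK 382,238,360.40
SEK 382,238,360.40 ÷ 11.147 (buy EUR at ask) = EUR 34,290,693.50
EUR 34,290,693.50 × 1.0674 (sell EUR at bid) = USD 36,601,886.24

Net profit: USD 494,886.24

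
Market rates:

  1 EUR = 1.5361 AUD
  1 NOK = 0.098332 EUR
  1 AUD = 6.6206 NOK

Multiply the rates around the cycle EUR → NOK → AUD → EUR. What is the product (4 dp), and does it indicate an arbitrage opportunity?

1.0000 (no arbitrage)

Around EUR → NOK → AUD → EUR: 1 ÷ 0.098332 ÷ 6.6206 ÷ 1.5361 = 0.999973
Product ≈ 1 (deviation 0.003%, within rounding noise).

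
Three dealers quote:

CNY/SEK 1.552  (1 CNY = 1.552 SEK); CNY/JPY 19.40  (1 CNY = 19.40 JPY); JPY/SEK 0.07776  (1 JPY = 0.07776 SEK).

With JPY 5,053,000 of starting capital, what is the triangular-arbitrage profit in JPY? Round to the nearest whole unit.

Profit: JPY 145,560

Profitable loop is JPY → CNY → SEK → JPY:
JPY 5,053,000 ÷ 19.40 = CNY 260,463.92
CNY 260,463.92 × 1.552 = SEK 404,240.00
SEK 404,240.00 ÷ 0.07776 = JPY 5,198,560
Profit = JPY 5,198,560 − JPY 5,053,000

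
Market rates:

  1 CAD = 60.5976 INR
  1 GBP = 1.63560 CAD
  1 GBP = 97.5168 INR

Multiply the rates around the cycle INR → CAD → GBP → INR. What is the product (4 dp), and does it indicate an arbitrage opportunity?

0.9839 (arbitrage exists)

Around INR → CAD → GBP → INR: 1 ÷ 60.5976 ÷ 1.63560 × 97.5168 = 0.983891
Product < 1; profitable direction is INR → GBP → CAD → INR.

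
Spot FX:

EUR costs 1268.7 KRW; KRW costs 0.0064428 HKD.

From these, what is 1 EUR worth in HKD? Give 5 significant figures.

EUR/HKD = 8.1740

1 EUR × 1268.7 = 1268.7 KRW
1268.7 KRW × 0.0064428 = 8.17398 HKD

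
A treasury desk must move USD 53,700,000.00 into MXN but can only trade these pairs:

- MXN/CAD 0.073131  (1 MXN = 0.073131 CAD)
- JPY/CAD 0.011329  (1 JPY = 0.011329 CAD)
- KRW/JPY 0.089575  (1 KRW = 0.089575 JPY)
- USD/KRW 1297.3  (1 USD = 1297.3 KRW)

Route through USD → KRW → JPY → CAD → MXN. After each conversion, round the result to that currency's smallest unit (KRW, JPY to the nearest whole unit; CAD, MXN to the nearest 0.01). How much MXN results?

MXN 966,699,703.55

USD 53,700,000.00 × 1297.3 = KRW 69,665,010,000
KRW 69,665,010,000 × 0.089575 = JPY 6,240,243,271
JPY 6,240,243,271 × 0.011329 = CAD 70,695,716.02
CAD 70,695,716.02 ÷ 0.073131 = MXN 966,699,703.55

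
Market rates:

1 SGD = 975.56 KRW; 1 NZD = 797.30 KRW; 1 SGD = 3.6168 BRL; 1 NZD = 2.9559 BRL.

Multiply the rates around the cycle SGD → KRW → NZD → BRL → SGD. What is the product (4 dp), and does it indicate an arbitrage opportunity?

Around SGD → KRW → NZD → BRL → SGD: 1 × 975.56 ÷ 797.30 × 2.9559 ÷ 3.6168 = 0.999994
Product ≈ 1 (deviation 0.001%, within rounding noise).

1.0000 (no arbitrage)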